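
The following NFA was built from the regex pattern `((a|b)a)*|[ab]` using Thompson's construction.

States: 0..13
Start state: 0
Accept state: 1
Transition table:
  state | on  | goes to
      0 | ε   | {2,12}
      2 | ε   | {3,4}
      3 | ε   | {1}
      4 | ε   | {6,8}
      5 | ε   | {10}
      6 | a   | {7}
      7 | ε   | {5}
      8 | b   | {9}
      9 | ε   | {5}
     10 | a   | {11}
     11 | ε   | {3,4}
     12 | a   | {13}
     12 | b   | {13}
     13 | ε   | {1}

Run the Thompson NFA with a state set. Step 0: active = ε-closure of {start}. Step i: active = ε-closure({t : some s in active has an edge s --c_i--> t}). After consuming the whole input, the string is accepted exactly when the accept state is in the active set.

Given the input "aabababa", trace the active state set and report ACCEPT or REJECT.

Answer: ACCEPT

Trace:
initial (ε-close {0}): {0,1,2,3,4,6,8,12}
'a' @ 1: {1,5,7,10,13}  ✓accept
'a' @ 2: {1,3,4,6,8,11}  ✓accept
'b' @ 3: {5,9,10}
'a' @ 4: {1,3,4,6,8,11}  ✓accept
'b' @ 5: {5,9,10}
'a' @ 6: {1,3,4,6,8,11}  ✓accept
'b' @ 7: {5,9,10}
'a' @ 8: {1,3,4,6,8,11}  ✓accept
after full input: {1,3,4,6,8,11}  (accept=1 in)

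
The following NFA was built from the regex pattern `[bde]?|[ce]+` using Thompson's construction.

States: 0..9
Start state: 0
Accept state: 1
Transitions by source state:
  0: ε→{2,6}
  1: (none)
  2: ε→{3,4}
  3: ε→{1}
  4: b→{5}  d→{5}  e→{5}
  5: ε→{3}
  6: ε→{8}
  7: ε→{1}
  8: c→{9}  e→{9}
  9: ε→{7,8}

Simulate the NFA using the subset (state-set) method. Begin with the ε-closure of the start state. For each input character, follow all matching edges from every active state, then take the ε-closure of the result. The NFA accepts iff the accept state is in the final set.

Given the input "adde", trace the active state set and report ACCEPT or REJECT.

Answer: REJECT

Trace:
S₀ = ε-closure({0}) = {0,1,2,3,4,6,8}
'a' @ 1: {}  — no active states
rest 'dde' ignored (set empty)
after full input: {}  (accept=1 not in)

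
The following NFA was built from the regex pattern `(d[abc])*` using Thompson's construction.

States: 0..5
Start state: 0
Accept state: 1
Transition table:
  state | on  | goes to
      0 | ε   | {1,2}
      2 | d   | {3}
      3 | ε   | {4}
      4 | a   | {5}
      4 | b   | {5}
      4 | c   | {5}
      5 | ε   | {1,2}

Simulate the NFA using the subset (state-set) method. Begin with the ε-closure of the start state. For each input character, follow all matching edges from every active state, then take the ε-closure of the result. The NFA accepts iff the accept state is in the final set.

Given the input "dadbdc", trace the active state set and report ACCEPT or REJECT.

Answer: ACCEPT

Steps:
start: ε-closure({0}) = {0,1,2}
'd' @ 1: {3,4}
'a' @ 2: {1,2,5}  ✓accept
'd' @ 3: {3,4}
'b' @ 4: {1,2,5}  ✓accept
'd' @ 5: {3,4}
'c' @ 6: {1,2,5}  ✓accept
end set {1,2,5} — state 1 in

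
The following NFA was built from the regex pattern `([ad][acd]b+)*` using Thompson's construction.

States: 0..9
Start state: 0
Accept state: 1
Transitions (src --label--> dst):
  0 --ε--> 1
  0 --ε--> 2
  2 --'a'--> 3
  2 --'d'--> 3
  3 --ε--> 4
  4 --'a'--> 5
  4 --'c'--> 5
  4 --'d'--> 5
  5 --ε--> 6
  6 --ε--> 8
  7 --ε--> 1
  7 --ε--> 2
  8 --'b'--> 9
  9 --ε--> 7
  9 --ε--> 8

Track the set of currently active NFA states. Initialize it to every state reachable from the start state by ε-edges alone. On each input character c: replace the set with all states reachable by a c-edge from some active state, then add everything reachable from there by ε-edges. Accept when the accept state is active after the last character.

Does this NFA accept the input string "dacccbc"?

start: ε-closure({0}) = {0,1,2}
'd' @ 1: {3,4}
'a' @ 2: {5,6,8}
'c' @ 3: {}  — state set empty
rest 'ccbc' ignored (set empty)
after full input: {}  (accept=1 not in)

Answer: REJECT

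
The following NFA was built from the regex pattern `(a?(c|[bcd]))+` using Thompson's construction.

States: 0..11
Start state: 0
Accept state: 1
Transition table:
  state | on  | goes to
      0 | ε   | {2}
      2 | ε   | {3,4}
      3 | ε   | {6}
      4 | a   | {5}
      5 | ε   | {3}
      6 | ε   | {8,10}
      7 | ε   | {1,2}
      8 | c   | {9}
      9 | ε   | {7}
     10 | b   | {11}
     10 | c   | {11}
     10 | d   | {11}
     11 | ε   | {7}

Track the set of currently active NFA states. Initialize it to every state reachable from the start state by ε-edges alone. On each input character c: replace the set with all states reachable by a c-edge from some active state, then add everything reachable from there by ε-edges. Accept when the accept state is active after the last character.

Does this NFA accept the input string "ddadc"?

S₀ = ε-closure({0}) = {0,2,3,4,6,8,10}
'd' @ 1: {1,2,3,4,6,7,8,10,11}  ✓accept
'd' @ 2: {1,2,3,4,6,7,8,10,11}  ✓accept
'a' @ 3: {3,5,6,8,10}
'd' @ 4: {1,2,3,4,6,7,8,10,11}  ✓accept
'c' @ 5: {1,2,3,4,6,7,8,9,10,11}  ✓accept
after full input: {1,2,3,4,6,7,8,9,10,11}  (accept=1 in)

Answer: ACCEPT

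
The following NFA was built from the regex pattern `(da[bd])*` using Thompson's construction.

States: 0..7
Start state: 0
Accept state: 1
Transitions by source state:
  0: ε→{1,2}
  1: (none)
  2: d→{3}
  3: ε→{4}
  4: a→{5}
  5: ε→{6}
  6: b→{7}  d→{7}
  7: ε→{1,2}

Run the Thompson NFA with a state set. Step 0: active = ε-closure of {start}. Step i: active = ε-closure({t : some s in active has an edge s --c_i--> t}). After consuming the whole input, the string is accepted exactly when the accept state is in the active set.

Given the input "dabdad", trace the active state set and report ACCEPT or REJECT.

Answer: ACCEPT

Derivation:
initial (ε-close {0}): {0,1,2}
'd' @ 1: {3,4}
'a' @ 2: {5,6}
'b' @ 3: {1,2,7}  (accept∈set)
'd' @ 4: {3,4}
'a' @ 5: {5,6}
'd' @ 6: {1,2,7}  (accept∈set)
after full input: {1,2,7}  (accept=1 in)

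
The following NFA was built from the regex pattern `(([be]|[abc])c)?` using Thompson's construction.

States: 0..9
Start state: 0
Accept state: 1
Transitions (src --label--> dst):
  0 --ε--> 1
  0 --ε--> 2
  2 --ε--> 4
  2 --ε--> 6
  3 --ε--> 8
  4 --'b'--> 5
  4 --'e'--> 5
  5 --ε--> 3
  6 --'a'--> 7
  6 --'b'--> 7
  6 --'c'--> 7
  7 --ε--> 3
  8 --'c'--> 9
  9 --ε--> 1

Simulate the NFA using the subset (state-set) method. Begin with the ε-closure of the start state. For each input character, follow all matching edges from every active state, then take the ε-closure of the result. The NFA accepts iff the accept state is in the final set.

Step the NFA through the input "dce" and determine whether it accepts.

Answer: REJECT

Trace:
initial (ε-close {0}): {0,1,2,4,6}
'd' @ 1: {}  — dead — no transitions
rest 'ce' ignored (set empty)
final: {}; accept 1 not in set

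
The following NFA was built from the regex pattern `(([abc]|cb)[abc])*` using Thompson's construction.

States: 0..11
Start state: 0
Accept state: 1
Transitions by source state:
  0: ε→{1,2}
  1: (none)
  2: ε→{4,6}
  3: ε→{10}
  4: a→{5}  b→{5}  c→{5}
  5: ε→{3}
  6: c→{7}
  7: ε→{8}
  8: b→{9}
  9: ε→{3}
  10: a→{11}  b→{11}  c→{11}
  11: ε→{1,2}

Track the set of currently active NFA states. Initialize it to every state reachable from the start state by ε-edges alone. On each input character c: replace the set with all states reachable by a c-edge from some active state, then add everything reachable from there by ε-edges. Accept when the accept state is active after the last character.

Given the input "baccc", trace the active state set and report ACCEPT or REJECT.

S₀ = ε-closure({0}) = {0,1,2,4,6}
'b' @ 1: {3,5,10}
'a' @ 2: {1,2,4,6,11}  ✓accept
'c' @ 3: {3,5,7,8,10}
'c' @ 4: {1,2,4,6,11}  ✓accept
'c' @ 5: {3,5,7,8,10}
end set {3,5,7,8,10} — state 1 not in

Answer: REJECT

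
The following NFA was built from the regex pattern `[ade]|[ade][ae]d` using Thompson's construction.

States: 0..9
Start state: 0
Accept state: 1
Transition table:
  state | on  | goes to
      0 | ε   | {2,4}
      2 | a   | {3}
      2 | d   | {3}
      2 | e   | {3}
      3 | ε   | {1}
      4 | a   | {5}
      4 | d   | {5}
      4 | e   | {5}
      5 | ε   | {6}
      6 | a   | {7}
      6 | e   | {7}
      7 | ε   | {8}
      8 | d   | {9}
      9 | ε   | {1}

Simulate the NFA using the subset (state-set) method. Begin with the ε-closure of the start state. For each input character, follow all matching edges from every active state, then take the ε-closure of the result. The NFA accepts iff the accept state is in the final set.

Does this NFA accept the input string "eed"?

Answer: ACCEPT

Trace:
start: ε-closure({0}) = {0,2,4}
'e' @ 1: {1,3,5,6}  (accept∈set)
'e' @ 2: {7,8}
'd' @ 3: {1,9}  (accept∈set)
after full input: {1,9}  (accept=1 in)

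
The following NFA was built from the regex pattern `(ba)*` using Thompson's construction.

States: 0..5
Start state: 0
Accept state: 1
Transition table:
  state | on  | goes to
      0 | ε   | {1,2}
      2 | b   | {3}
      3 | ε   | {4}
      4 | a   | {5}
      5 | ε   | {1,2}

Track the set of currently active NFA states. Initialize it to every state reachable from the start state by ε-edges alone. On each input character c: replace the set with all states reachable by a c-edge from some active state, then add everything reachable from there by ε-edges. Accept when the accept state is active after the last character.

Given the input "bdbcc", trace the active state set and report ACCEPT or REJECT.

Answer: REJECT

Derivation:
initial (ε-close {0}): {0,1,2}
'b' @ 1: {3,4}
'd' @ 2: {}  — dead — no transitions
rest 'bcc' ignored (set empty)
final: {}; accept 1 not in set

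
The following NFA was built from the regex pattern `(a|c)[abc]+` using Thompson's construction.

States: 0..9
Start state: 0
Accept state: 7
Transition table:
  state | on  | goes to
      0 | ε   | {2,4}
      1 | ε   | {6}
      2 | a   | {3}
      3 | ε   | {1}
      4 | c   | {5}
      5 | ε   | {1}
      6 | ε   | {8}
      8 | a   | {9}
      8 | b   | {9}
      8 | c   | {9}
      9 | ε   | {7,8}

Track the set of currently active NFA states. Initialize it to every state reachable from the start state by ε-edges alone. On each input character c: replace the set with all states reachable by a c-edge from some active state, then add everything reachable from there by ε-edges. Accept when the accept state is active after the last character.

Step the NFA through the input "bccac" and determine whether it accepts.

Answer: REJECT

Steps:
S₀ = ε-closure({0}) = {0,2,4}
'b' @ 1: {}  — dead — no transitions
rest 'ccac' ignored (set empty)
final: {}; accept 7 not in set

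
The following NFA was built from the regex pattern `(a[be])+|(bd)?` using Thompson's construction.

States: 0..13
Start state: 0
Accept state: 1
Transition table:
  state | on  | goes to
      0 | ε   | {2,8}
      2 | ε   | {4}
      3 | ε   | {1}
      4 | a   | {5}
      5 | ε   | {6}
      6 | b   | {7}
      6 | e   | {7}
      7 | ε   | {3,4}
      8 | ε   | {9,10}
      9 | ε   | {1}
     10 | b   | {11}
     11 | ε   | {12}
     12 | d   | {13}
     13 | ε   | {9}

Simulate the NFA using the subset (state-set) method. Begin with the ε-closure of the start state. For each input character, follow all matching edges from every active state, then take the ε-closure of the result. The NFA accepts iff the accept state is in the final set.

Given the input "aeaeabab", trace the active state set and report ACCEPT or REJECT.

Answer: ACCEPT

Trace:
S₀ = ε-closure({0}) = {0,1,2,4,8,9,10}
'a' @ 1: {5,6}
'e' @ 2: {1,3,4,7}  ✓accept
'a' @ 3: {5,6}
'e' @ 4: {1,3,4,7}  ✓accept
'a' @ 5: {5,6}
'b' @ 6: {1,3,4,7}  ✓accept
'a' @ 7: {5,6}
'b' @ 8: {1,3,4,7}  ✓accept
after full input: {1,3,4,7}  (accept=1 in)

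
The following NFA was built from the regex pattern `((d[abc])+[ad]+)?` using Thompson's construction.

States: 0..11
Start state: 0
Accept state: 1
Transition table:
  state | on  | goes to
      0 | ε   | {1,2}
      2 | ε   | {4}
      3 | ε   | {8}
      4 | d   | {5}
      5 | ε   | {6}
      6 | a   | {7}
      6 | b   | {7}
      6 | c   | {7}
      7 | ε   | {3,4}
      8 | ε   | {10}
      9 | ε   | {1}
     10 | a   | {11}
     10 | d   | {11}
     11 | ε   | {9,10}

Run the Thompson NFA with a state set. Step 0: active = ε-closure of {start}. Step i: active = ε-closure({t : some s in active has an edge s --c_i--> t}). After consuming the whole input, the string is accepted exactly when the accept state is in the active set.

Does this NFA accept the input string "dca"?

initial (ε-close {0}): {0,1,2,4}
'd' @ 1: {5,6}
'c' @ 2: {3,4,7,8,10}
'a' @ 3: {1,9,10,11}  (accept∈set)
end set {1,9,10,11} — state 1 in

Answer: ACCEPT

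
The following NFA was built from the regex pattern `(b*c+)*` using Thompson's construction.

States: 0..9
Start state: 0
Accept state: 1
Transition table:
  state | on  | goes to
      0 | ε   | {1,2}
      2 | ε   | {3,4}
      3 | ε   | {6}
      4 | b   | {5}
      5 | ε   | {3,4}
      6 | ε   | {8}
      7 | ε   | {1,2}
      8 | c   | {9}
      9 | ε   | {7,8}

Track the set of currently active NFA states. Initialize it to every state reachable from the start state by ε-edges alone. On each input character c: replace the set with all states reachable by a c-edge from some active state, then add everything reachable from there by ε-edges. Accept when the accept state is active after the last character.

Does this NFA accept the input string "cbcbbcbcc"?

start: ε-closure({0}) = {0,1,2,3,4,6,8}
'c' @ 1: {1,2,3,4,6,7,8,9}  (accept∈set)
'b' @ 2: {3,4,5,6,8}
'c' @ 3: {1,2,3,4,6,7,8,9}  (accept∈set)
'b' @ 4: {3,4,5,6,8}
'b' @ 5: {3,4,5,6,8}
'c' @ 6: {1,2,3,4,6,7,8,9}  (accept∈set)
'b' @ 7: {3,4,5,6,8}
'c' @ 8: {1,2,3,4,6,7,8,9}  (accept∈set)
'c' @ 9: {1,2,3,4,6,7,8,9}  (accept∈set)
final: {1,2,3,4,6,7,8,9}; accept 1 in set

Answer: ACCEPT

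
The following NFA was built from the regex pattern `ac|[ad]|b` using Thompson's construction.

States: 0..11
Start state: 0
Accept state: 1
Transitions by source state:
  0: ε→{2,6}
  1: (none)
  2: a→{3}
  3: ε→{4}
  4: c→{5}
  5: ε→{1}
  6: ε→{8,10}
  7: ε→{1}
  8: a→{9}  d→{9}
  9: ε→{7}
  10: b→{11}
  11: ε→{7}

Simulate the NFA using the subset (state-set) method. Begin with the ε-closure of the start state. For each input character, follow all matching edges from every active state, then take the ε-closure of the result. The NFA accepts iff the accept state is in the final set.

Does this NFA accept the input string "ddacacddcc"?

Answer: REJECT

Steps:
S₀ = ε-closure({0}) = {0,2,6,8,10}
'd' @ 1: {1,7,9}  (accept∈set)
'd' @ 2: {}  — state set empty
rest 'acacddcc' ignored (set empty)
after full input: {}  (accept=1 not in)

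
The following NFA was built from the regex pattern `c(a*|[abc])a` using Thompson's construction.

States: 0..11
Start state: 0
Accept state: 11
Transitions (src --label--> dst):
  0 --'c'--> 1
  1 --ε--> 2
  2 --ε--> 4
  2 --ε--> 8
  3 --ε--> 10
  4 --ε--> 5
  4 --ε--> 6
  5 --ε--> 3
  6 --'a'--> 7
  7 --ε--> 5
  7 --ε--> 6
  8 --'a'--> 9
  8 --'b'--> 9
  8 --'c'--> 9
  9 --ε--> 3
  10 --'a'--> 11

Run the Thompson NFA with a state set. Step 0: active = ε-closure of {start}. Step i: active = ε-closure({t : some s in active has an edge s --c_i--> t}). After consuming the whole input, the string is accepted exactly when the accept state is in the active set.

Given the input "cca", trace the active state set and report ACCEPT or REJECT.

Answer: ACCEPT

Trace:
initial (ε-close {0}): {0}
'c' @ 1: {1,2,3,4,5,6,8,10}
'c' @ 2: {3,9,10}
'a' @ 3: {11}  [accepting]
after full input: {11}  (accept=11 in)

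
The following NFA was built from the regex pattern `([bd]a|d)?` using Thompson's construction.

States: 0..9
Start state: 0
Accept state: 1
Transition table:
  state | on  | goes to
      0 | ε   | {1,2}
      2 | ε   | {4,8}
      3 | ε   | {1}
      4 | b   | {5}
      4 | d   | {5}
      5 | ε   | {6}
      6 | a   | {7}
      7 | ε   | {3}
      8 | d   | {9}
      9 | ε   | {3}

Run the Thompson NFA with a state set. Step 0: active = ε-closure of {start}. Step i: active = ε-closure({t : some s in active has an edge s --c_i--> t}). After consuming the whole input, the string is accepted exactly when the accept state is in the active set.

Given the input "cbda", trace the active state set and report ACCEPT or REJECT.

initial (ε-close {0}): {0,1,2,4,8}
'c' @ 1: {}  — dead — no transitions
rest 'bda' ignored (set empty)
end set {} — state 1 not in

Answer: REJECT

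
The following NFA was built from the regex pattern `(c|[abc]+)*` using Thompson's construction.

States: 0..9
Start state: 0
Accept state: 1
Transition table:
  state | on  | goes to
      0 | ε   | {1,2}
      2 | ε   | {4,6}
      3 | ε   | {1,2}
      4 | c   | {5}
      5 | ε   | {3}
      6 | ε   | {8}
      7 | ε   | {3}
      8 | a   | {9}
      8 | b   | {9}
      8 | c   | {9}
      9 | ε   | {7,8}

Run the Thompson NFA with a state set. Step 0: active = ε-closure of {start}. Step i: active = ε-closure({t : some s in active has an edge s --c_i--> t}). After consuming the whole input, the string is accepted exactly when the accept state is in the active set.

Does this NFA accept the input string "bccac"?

initial (ε-close {0}): {0,1,2,4,6,8}
'b' @ 1: {1,2,3,4,6,7,8,9}  ✓accept
'c' @ 2: {1,2,3,4,5,6,7,8,9}  ✓accept
'c' @ 3: {1,2,3,4,5,6,7,8,9}  ✓accept
'a' @ 4: {1,2,3,4,6,7,8,9}  ✓accept
'c' @ 5: {1,2,3,4,5,6,7,8,9}  ✓accept
after full input: {1,2,3,4,5,6,7,8,9}  (accept=1 in)

Answer: ACCEPT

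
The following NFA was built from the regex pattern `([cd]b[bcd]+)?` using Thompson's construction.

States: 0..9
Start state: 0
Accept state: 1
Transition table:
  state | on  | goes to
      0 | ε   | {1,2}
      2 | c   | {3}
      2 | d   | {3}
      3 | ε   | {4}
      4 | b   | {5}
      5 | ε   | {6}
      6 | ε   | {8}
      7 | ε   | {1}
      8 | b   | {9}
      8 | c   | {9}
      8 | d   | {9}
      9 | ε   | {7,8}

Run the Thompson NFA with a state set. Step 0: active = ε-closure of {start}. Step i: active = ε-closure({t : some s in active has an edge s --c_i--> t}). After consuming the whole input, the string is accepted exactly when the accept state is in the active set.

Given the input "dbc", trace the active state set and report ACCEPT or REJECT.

start: ε-closure({0}) = {0,1,2}
'd' @ 1: {3,4}
'b' @ 2: {5,6,8}
'c' @ 3: {1,7,8,9}  [accepting]
after full input: {1,7,8,9}  (accept=1 in)

Answer: ACCEPT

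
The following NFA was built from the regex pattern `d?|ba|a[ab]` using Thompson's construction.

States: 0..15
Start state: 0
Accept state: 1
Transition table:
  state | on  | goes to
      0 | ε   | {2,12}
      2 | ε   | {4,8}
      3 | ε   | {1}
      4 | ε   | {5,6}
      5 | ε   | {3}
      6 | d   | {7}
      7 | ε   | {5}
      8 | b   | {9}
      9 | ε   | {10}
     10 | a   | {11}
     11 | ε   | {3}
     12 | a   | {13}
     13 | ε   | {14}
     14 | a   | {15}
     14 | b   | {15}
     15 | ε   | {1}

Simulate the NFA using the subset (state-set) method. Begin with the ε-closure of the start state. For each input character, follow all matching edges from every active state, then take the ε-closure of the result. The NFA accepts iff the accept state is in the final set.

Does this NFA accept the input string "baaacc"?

start: ε-closure({0}) = {0,1,2,3,4,5,6,8,12}
'b' @ 1: {9,10}
'a' @ 2: {1,3,11}  (accept∈set)
'a' @ 3: {}  — dead — no transitions
rest 'acc' ignored (set empty)
final: {}; accept 1 not in set

Answer: REJECT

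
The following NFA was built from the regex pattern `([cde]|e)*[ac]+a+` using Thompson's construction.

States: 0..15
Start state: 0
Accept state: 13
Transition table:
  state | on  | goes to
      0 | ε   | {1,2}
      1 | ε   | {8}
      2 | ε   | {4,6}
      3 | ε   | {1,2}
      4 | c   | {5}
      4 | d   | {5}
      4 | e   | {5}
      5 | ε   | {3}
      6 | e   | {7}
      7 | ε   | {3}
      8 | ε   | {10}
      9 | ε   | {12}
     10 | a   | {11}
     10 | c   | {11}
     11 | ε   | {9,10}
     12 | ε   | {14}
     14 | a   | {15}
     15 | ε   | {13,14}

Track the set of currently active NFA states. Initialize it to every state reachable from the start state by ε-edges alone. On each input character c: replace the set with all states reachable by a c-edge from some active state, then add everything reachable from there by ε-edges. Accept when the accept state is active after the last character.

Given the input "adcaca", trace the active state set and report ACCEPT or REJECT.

Answer: REJECT

Steps:
start: ε-closure({0}) = {0,1,2,4,6,8,10}
'a' @ 1: {9,10,11,12,14}
'd' @ 2: {}  — dead — no transitions
rest 'caca' ignored (set empty)
after full input: {}  (accept=13 not in)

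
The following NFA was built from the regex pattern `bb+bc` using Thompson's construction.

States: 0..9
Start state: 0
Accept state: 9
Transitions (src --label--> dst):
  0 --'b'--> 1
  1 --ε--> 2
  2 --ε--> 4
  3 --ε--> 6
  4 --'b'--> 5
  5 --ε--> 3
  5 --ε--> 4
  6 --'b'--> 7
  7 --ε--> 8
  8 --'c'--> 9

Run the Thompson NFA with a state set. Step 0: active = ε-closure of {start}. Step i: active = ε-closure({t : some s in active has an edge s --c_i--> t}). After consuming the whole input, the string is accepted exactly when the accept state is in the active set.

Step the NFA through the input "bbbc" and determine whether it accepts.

Answer: ACCEPT

Derivation:
initial (ε-close {0}): {0}
'b' @ 1: {1,2,4}
'b' @ 2: {3,4,5,6}
'b' @ 3: {3,4,5,6,7,8}
'c' @ 4: {9}  (accept∈set)
after full input: {9}  (accept=9 in)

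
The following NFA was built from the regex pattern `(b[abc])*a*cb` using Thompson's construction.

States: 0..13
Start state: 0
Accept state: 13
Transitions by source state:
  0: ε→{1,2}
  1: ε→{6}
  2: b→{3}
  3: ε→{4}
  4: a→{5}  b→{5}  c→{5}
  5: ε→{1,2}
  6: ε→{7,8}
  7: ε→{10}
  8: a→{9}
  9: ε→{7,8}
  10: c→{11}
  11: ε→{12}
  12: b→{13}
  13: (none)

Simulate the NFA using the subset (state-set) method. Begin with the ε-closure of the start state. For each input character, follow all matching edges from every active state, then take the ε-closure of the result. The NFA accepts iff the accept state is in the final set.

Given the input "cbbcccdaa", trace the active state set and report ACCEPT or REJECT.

initial (ε-close {0}): {0,1,2,6,7,8,10}
'c' @ 1: {11,12}
'b' @ 2: {13}  [accepting]
'b' @ 3: {}  — no active states
rest 'cccdaa' ignored (set empty)
after full input: {}  (accept=13 not in)

Answer: REJECT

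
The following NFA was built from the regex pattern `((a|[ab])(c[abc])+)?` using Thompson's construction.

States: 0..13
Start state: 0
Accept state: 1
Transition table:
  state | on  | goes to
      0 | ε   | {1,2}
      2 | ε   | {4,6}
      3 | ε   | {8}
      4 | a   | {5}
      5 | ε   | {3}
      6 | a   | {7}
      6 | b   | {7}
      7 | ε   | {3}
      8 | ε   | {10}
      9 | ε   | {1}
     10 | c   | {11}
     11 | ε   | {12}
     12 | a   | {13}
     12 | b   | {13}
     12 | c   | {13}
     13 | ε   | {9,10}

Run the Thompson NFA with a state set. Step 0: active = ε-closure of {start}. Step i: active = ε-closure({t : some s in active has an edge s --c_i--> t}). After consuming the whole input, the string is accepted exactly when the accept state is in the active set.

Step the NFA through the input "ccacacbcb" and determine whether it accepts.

Answer: REJECT

Trace:
start: ε-closure({0}) = {0,1,2,4,6}
'c' @ 1: {}  — dead — no transitions
rest 'cacacbcb' ignored (set empty)
final: {}; accept 1 not in set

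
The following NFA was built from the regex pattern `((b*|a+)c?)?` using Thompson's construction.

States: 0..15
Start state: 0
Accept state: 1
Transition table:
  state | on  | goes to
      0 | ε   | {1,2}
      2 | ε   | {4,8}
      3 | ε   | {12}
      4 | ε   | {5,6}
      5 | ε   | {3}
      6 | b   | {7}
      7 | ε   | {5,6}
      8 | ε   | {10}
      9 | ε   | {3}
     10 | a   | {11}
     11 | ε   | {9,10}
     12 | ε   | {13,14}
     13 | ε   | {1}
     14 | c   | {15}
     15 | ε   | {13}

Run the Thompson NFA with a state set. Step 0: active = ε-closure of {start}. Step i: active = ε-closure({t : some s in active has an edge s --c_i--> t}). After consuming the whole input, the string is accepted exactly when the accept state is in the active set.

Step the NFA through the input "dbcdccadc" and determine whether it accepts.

S₀ = ε-closure({0}) = {0,1,2,3,4,5,6,8,10,12,13,14}
'd' @ 1: {}  — no active states
rest 'bcdccadc' ignored (set empty)
final: {}; accept 1 not in set

Answer: REJECT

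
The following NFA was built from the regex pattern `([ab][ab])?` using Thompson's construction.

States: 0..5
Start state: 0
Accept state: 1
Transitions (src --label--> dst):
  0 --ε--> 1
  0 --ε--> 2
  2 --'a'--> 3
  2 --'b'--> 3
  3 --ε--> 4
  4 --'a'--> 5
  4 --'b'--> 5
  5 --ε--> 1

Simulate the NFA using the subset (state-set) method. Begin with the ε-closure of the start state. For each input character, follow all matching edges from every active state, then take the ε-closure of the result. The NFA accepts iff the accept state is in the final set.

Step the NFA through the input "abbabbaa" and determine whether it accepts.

S₀ = ε-closure({0}) = {0,1,2}
'a' @ 1: {3,4}
'b' @ 2: {1,5}  [accepting]
'b' @ 3: {}  — state set empty
rest 'abbaa' ignored (set empty)
after full input: {}  (accept=1 not in)

Answer: REJECT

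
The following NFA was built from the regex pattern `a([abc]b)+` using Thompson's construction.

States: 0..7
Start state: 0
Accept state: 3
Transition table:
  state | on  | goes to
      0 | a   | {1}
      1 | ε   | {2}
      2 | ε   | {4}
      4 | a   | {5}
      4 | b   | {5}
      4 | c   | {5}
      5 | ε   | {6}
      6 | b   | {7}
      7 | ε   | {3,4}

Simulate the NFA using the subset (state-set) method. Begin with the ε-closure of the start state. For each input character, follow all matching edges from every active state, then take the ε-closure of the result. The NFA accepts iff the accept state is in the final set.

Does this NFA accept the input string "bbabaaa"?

Answer: REJECT

Trace:
S₀ = ε-closure({0}) = {0}
'b' @ 1: {}  — dead — no transitions
rest 'babaaa' ignored (set empty)
after full input: {}  (accept=3 not in)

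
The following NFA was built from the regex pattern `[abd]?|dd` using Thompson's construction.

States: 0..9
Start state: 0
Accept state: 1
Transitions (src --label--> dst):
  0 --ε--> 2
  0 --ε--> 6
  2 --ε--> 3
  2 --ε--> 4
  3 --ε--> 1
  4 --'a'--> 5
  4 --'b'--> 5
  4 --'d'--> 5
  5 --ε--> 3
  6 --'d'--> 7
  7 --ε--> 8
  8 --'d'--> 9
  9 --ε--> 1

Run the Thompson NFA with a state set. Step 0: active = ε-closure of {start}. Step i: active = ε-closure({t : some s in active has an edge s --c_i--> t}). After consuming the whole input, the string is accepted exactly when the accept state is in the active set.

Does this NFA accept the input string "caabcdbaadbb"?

initial (ε-close {0}): {0,1,2,3,4,6}
'c' @ 1: {}  — no active states
rest 'aabcdbaadbb' ignored (set empty)
end set {} — state 1 not in

Answer: REJECT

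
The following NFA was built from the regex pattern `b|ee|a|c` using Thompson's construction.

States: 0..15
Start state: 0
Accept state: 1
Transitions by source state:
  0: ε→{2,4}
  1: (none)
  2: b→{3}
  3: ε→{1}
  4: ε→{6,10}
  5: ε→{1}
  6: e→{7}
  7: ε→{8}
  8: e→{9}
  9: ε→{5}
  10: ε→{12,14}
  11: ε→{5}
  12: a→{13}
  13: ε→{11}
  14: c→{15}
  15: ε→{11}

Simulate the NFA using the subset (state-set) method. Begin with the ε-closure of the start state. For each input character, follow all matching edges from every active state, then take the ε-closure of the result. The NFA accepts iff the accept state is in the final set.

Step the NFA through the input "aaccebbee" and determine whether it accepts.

Answer: REJECT

Steps:
S₀ = ε-closure({0}) = {0,2,4,6,10,12,14}
'a' @ 1: {1,5,11,13}  ✓accept
'a' @ 2: {}  — dead — no transitions
rest 'ccebbee' ignored (set empty)
final: {}; accept 1 not in set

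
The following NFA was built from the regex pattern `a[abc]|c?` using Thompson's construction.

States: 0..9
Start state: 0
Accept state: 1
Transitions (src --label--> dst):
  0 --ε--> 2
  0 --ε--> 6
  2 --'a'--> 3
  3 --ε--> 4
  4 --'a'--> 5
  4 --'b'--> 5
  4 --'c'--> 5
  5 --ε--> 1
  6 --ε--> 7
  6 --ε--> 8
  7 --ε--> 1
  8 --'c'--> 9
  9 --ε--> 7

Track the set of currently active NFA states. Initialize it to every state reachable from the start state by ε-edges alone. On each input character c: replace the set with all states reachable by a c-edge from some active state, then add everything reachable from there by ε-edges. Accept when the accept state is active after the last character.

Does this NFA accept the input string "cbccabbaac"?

S₀ = ε-closure({0}) = {0,1,2,6,7,8}
'c' @ 1: {1,7,9}  [accepting]
'b' @ 2: {}  — no active states
rest 'ccabbaac' ignored (set empty)
after full input: {}  (accept=1 not in)

Answer: REJECT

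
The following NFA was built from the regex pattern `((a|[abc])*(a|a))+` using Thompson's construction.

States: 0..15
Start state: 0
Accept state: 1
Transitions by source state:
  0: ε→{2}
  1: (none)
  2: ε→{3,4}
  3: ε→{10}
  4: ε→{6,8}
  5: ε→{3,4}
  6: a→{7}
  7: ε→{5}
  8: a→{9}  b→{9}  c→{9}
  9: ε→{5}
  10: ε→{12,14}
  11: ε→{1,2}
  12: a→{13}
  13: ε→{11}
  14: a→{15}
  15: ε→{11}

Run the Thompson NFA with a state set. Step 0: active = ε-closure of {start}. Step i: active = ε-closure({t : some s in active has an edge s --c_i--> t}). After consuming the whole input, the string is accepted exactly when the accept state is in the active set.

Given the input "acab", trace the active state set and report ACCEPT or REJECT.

Answer: REJECT

Steps:
initial (ε-close {0}): {0,2,3,4,6,8,10,12,14}
'a' @ 1: {1,2,3,4,5,6,7,8,9,10,11,12,13,14,15}  [accepting]
'c' @ 2: {3,4,5,6,8,9,10,12,14}
'a' @ 3: {1,2,3,4,5,6,7,8,9,10,11,12,13,14,15}  [accepting]
'b' @ 4: {3,4,5,6,8,9,10,12,14}
after full input: {3,4,5,6,8,9,10,12,14}  (accept=1 not in)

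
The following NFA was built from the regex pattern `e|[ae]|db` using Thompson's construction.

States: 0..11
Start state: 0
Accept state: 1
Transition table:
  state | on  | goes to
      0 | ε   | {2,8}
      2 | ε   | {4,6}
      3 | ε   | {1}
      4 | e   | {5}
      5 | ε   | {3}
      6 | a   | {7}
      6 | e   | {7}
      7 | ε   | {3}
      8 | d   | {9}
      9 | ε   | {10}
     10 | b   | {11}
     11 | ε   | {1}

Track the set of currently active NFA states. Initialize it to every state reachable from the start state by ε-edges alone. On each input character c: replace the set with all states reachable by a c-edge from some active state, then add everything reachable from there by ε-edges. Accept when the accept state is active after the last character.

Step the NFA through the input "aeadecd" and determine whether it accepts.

S₀ = ε-closure({0}) = {0,2,4,6,8}
'a' @ 1: {1,3,7}  (accept∈set)
'e' @ 2: {}  — dead — no transitions
rest 'adecd' ignored (set empty)
after full input: {}  (accept=1 not in)

Answer: REJECT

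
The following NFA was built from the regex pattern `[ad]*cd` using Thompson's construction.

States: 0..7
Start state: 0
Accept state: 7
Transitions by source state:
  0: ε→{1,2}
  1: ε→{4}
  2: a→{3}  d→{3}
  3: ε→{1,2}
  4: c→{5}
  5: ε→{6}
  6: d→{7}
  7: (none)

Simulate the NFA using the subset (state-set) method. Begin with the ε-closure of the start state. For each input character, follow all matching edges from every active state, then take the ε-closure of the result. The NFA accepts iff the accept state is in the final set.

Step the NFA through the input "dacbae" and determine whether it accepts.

Answer: REJECT

Steps:
initial (ε-close {0}): {0,1,2,4}
'd' @ 1: {1,2,3,4}
'a' @ 2: {1,2,3,4}
'c' @ 3: {5,6}
'b' @ 4: {}  — dead — no transitions
rest 'ae' ignored (set empty)
after full input: {}  (accept=7 not in)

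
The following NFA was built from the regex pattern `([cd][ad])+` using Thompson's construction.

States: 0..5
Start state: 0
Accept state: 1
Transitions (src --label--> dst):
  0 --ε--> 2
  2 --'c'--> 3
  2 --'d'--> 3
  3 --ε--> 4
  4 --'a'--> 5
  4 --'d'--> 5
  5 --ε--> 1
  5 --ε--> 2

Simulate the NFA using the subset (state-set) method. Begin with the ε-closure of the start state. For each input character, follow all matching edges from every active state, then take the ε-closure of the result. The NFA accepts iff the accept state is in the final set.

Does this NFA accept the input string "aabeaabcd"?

Answer: REJECT

Derivation:
initial (ε-close {0}): {0,2}
'a' @ 1: {}  — no active states
rest 'abeaabcd' ignored (set empty)
end set {} — state 1 not in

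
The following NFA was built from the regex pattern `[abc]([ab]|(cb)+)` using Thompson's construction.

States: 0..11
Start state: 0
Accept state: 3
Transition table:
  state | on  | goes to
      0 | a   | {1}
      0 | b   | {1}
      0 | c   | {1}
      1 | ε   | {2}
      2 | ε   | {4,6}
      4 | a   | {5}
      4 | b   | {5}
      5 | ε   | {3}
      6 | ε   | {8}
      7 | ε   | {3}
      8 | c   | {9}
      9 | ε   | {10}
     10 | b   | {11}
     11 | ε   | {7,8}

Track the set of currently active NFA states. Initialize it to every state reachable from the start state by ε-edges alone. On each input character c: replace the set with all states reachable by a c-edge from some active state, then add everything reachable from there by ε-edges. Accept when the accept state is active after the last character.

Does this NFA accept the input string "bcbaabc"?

start: ε-closure({0}) = {0}
'b' @ 1: {1,2,4,6,8}
'c' @ 2: {9,10}
'b' @ 3: {3,7,8,11}  ✓accept
'a' @ 4: {}  — state set empty
rest 'abc' ignored (set empty)
end set {} — state 3 not in

Answer: REJECT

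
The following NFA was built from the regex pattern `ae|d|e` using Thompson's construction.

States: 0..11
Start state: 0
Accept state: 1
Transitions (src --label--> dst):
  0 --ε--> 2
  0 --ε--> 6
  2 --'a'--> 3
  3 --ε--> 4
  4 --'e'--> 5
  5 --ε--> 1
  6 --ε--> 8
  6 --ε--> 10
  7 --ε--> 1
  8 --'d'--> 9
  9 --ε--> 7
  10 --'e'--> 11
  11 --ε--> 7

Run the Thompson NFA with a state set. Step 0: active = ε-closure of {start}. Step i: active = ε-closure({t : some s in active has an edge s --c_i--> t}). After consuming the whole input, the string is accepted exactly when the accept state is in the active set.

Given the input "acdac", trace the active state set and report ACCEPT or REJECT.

initial (ε-close {0}): {0,2,6,8,10}
'a' @ 1: {3,4}
'c' @ 2: {}  — state set empty
rest 'dac' ignored (set empty)
end set {} — state 1 not in

Answer: REJECT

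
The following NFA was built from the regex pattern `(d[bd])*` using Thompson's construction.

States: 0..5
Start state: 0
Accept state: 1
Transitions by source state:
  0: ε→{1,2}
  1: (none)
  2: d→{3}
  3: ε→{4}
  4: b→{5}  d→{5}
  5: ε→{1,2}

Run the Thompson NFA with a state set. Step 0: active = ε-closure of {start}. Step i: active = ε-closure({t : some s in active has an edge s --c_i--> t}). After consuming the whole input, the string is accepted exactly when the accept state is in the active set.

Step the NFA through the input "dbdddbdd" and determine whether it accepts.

Answer: ACCEPT

Trace:
S₀ = ε-closure({0}) = {0,1,2}
'd' @ 1: {3,4}
'b' @ 2: {1,2,5}  ✓accept
'd' @ 3: {3,4}
'd' @ 4: {1,2,5}  ✓accept
'd' @ 5: {3,4}
'b' @ 6: {1,2,5}  ✓accept
'd' @ 7: {3,4}
'd' @ 8: {1,2,5}  ✓accept
after full input: {1,2,5}  (accept=1 in)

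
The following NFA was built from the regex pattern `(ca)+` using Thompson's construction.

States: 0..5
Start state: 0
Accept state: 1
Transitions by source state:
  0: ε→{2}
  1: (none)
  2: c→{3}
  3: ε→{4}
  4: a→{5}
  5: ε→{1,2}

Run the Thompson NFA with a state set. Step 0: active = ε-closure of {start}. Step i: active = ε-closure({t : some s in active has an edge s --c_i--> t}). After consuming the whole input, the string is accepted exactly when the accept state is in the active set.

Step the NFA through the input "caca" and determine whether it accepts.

Answer: ACCEPT

Steps:
S₀ = ε-closure({0}) = {0,2}
'c' @ 1: {3,4}
'a' @ 2: {1,2,5}  (accept∈set)
'c' @ 3: {3,4}
'a' @ 4: {1,2,5}  (accept∈set)
after full input: {1,2,5}  (accept=1 in)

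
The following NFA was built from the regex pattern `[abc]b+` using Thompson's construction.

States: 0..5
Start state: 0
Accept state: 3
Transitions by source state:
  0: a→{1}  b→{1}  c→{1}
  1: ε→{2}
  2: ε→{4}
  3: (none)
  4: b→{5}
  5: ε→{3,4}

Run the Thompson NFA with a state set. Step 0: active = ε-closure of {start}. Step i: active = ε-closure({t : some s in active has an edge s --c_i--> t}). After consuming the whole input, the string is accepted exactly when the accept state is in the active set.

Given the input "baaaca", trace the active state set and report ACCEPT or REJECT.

start: ε-closure({0}) = {0}
'b' @ 1: {1,2,4}
'a' @ 2: {}  — state set empty
rest 'aaca' ignored (set empty)
final: {}; accept 3 not in set

Answer: REJECT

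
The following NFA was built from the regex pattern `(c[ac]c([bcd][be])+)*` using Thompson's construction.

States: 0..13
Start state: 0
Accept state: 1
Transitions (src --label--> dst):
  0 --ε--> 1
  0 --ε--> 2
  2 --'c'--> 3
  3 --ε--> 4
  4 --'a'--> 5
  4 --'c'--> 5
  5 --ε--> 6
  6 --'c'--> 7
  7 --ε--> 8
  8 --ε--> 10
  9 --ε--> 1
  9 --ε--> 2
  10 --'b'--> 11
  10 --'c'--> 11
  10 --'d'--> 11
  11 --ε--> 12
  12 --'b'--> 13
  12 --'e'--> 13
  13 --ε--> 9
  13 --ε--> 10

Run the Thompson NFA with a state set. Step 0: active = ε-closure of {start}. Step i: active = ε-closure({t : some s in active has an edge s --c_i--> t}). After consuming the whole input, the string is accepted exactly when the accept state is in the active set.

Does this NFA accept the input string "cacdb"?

start: ε-closure({0}) = {0,1,2}
'c' @ 1: {3,4}
'a' @ 2: {5,6}
'c' @ 3: {7,8,10}
'd' @ 4: {11,12}
'b' @ 5: {1,2,9,10,13}  (accept∈set)
end set {1,2,9,10,13} — state 1 in

Answer: ACCEPT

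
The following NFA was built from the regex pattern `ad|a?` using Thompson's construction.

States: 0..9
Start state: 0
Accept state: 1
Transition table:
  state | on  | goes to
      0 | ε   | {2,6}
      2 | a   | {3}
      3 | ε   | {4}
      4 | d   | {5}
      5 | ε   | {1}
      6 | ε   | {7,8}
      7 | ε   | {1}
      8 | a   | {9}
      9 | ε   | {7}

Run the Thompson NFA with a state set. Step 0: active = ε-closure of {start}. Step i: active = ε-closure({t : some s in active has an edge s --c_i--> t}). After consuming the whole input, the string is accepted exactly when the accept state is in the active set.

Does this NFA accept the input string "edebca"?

Answer: REJECT

Trace:
S₀ = ε-closure({0}) = {0,1,2,6,7,8}
'e' @ 1: {}  — no active states
rest 'debca' ignored (set empty)
after full input: {}  (accept=1 not in)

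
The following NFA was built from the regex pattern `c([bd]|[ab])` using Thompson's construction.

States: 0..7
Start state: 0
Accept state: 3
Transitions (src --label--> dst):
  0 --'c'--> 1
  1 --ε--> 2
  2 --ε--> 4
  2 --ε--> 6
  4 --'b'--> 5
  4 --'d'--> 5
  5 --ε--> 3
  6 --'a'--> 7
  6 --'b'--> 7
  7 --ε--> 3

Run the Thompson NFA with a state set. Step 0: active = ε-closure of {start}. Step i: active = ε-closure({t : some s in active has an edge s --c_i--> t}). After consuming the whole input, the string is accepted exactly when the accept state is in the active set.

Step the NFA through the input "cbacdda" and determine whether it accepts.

initial (ε-close {0}): {0}
'c' @ 1: {1,2,4,6}
'b' @ 2: {3,5,7}  (accept∈set)
'a' @ 3: {}  — dead — no transitions
rest 'cdda' ignored (set empty)
final: {}; accept 3 not in set

Answer: REJECT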